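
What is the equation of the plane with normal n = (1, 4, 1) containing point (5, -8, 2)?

The plane through P with normal n = (a, b, c) satisfies n·(r - P) = 0,
i.e. ax + by + cz = a·x₀ + b·y₀ + c·z₀.
d = 1·5 + 4·(-8) + 1·2
  = 5 - 32 + 2
  = -25
Equation: x + 4y + z = -25

x + 4y + z = -25


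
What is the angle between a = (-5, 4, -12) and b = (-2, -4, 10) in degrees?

a·b = (-5)·(-2) + 4·(-4) + (-12)·10 = 10 - 16 - 120 = -126
|a| = √((-5)² + 4² + (-12)²) = √185 ≈ 13.6
|b| = √((-2)² + (-4)² + 10²) = √120 ≈ 10.95
cos θ = (a·b)/(|a||b|) = -126/(13.6·10.95) ≈ -0.8457
θ = arccos(-0.8457) ≈ 147.7°

147.7°


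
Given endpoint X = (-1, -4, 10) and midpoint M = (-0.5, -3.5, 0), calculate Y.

Y = 2M - X
  = (2·(-0.5) - (-1), 2·(-3.5) - (-4), 2·0 - 10)
  = (-1 + 1, -7 + 4, 0 - 10)
  = (0, -3, -10)

(0, -3, -10)


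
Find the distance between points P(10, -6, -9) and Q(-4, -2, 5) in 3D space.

d = √[(x₂-x₁)² + (y₂-y₁)² + (z₂-z₁)²]
  = √[(-14)² + 4² + 14²]
  = √[196 + 16 + 196]
  = √408
  ≈ 20.2

20.2


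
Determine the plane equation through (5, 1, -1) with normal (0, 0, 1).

The plane through P with normal n = (a, b, c) satisfies n·(r - P) = 0,
i.e. ax + by + cz = a·x₀ + b·y₀ + c·z₀.
d = 0·5 + 0·1 + 1·(-1)
  = 0 + 0 - 1
  = -1
Equation: z = -1

z = -1


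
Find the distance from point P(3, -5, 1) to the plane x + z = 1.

distance = |a·x₀ + b·y₀ + c·z₀ - d| / √(a² + b² + c²)
  = |1·3 + 0·(-5) + 1·1 - 1| / √(1² + 0² + 1²)
  = |3 + 0 + 1 - 1| / √(1 + 0 + 1)
  = |3| / √2
  = 3 / 1.414
  ≈ 2.121

2.121


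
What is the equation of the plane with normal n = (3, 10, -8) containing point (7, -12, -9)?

The plane through P with normal n = (a, b, c) satisfies n·(r - P) = 0,
i.e. ax + by + cz = a·x₀ + b·y₀ + c·z₀.
d = 3·7 + 10·(-12) + (-8)·(-9)
  = 21 - 120 + 72
  = -27
Equation: 3x + 10y - 8z = -27

3x + 10y - 8z = -27


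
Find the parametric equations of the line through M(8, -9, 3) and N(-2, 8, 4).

Direction vector d = N - M = (-2 - 8, 8 + 9, 4 - 3) = (-10, 17, 1)
Parametric form r = M + t·d:
x = 8 - 10t, y = -9 + 17t, z = 3 + t

x = 8 - 10t, y = -9 + 17t, z = 3 + t


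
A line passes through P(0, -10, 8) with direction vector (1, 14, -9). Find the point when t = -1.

P(t) = P + t·d
  = (0 + 1·(-1), -10 + 14·(-1), 8 + (-9)·(-1))
  = (0 - 1, -10 - 14, 8 + 9)
  = (-1, -24, 17)

(-1, -24, 17)


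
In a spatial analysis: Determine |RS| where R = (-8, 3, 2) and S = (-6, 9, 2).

d = √[(x₂-x₁)² + (y₂-y₁)² + (z₂-z₁)²]
  = √[2² + 6² + 0²]
  = √[4 + 36 + 0]
  = √40
  ≈ 6.325

6.325


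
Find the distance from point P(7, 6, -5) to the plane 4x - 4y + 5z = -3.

distance = |a·x₀ + b·y₀ + c·z₀ - d| / √(a² + b² + c²)
  = |4·7 + (-4)·6 + 5·(-5) - (-3)| / √(4² + (-4)² + 5²)
  = |28 - 24 - 25 + 3| / √(16 + 16 + 25)
  = |-18| / √57
  = 18 / 7.55
  ≈ 2.384

2.384


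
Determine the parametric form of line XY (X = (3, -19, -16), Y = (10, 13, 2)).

Direction vector d = Y - X = (10 - 3, 13 + 19, 2 + 16) = (7, 32, 18)
Parametric form r = X + t·d:
x = 3 + 7t, y = -19 + 32t, z = -16 + 18t

x = 3 + 7t, y = -19 + 32t, z = -16 + 18t


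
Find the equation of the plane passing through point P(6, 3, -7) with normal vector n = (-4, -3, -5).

The plane through P with normal n = (a, b, c) satisfies n·(r - P) = 0,
i.e. ax + by + cz = a·x₀ + b·y₀ + c·z₀.
d = (-4)·6 + (-3)·3 + (-5)·(-7)
  = -24 - 9 + 35
  = 2
Equation: -4x - 3y - 5z = 2

-4x - 3y - 5z = 2


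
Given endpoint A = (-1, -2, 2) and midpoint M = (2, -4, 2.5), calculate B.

B = 2M - A
  = (2·2 - (-1), 2·(-4) - (-2), 2·2.5 - 2)
  = (4 + 1, -8 + 2, 5 - 2)
  = (5, -6, 3)

(5, -6, 3)


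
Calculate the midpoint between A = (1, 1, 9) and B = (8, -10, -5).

M = ((x₁+x₂)/2, (y₁+y₂)/2, (z₁+z₂)/2)
  = ((1 + 8)/2, (1 - 10)/2, (9 - 5)/2)
  = (9/2, -9/2, 4/2)
  = (4.5, -4.5, 2)

(4.5, -4.5, 2)


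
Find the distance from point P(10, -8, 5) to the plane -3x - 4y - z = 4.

distance = |a·x₀ + b·y₀ + c·z₀ - d| / √(a² + b² + c²)
  = |(-3)·10 + (-4)·(-8) + (-1)·5 - 4| / √((-3)² + (-4)² + (-1)²)
  = |-30 + 32 - 5 - 4| / √(9 + 16 + 1)
  = |-7| / √26
  = 7 / 5.099
  ≈ 1.373

1.373


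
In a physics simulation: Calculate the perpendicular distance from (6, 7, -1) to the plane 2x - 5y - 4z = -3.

distance = |a·x₀ + b·y₀ + c·z₀ - d| / √(a² + b² + c²)
  = |2·6 + (-5)·7 + (-4)·(-1) - (-3)| / √(2² + (-5)² + (-4)²)
  = |12 - 35 + 4 + 3| / √(4 + 25 + 16)
  = |-16| / √45
  = 16 / 6.708
  ≈ 2.385

2.385


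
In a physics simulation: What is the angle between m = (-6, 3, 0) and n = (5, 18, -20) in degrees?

m·n = (-6)·5 + 3·18 + 0·(-20) = -30 + 54 + 0 = 24
|m| = √((-6)² + 3² + 0²) = √45 ≈ 6.708
|n| = √(5² + 18² + (-20)²) = √749 ≈ 27.37
cos θ = (m·n)/(|m||n|) = 24/(6.708·27.37) ≈ 0.1307
θ = arccos(0.1307) ≈ 82.49°

82.49°


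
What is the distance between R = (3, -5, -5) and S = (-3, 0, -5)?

d = √[(x₂-x₁)² + (y₂-y₁)² + (z₂-z₁)²]
  = √[(-6)² + 5² + 0²]
  = √[36 + 25 + 0]
  = √61
  ≈ 7.81

7.81


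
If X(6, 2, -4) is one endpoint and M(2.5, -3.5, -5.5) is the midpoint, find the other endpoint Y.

Y = 2M - X
  = (2·2.5 - 6, 2·(-3.5) - 2, 2·(-5.5) - (-4))
  = (5 - 6, -7 - 2, -11 + 4)
  = (-1, -9, -7)

(-1, -9, -7)


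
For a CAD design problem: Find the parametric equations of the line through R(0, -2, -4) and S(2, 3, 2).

Direction vector d = S - R = (2 + 0, 3 + 2, 2 + 4) = (2, 5, 6)
Parametric form r = R + t·d:
x = 0 + 2t, y = -2 + 5t, z = -4 + 6t

x = 0 + 2t, y = -2 + 5t, z = -4 + 6t


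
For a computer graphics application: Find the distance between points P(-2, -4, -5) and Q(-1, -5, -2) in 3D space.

d = √[(x₂-x₁)² + (y₂-y₁)² + (z₂-z₁)²]
  = √[1² + (-1)² + 3²]
  = √[1 + 1 + 9]
  = √11
  ≈ 3.317

3.317


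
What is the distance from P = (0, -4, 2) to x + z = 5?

distance = |a·x₀ + b·y₀ + c·z₀ - d| / √(a² + b² + c²)
  = |1·0 + 0·(-4) + 1·2 - 5| / √(1² + 0² + 1²)
  = |0 + 0 + 2 - 5| / √(1 + 0 + 1)
  = |-3| / √2
  = 3 / 1.414
  ≈ 2.121

2.121


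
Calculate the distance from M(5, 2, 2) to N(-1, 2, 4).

d = √[(x₂-x₁)² + (y₂-y₁)² + (z₂-z₁)²]
  = √[(-6)² + 0² + 2²]
  = √[36 + 0 + 4]
  = √40
  ≈ 6.325

6.325


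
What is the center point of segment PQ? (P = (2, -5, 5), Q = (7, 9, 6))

M = ((x₁+x₂)/2, (y₁+y₂)/2, (z₁+z₂)/2)
  = ((2 + 7)/2, (-5 + 9)/2, (5 + 6)/2)
  = (9/2, 4/2, 11/2)
  = (4.5, 2, 5.5)

(4.5, 2, 5.5)


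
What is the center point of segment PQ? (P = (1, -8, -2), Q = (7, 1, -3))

M = ((x₁+x₂)/2, (y₁+y₂)/2, (z₁+z₂)/2)
  = ((1 + 7)/2, (-8 + 1)/2, (-2 - 3)/2)
  = (8/2, -7/2, -5/2)
  = (4, -3.5, -2.5)

(4, -3.5, -2.5)


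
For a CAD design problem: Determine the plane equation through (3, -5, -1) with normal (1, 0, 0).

The plane through P with normal n = (a, b, c) satisfies n·(r - P) = 0,
i.e. ax + by + cz = a·x₀ + b·y₀ + c·z₀.
d = 1·3 + 0·(-5) + 0·(-1)
  = 3 + 0 + 0
  = 3
Equation: x = 3

x = 3


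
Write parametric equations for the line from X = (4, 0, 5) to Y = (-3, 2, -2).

Direction vector d = Y - X = (-3 - 4, 2 + 0, -2 - 5) = (-7, 2, -7)
Parametric form r = X + t·d:
x = 4 - 7t, y = 0 + 2t, z = 5 - 7t

x = 4 - 7t, y = 0 + 2t, z = 5 - 7t


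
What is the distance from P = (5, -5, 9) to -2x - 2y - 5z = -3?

distance = |a·x₀ + b·y₀ + c·z₀ - d| / √(a² + b² + c²)
  = |(-2)·5 + (-2)·(-5) + (-5)·9 - (-3)| / √((-2)² + (-2)² + (-5)²)
  = |-10 + 10 - 45 + 3| / √(4 + 4 + 25)
  = |-42| / √33
  = 42 / 5.745
  ≈ 7.311

7.311


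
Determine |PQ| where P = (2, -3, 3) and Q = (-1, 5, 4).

d = √[(x₂-x₁)² + (y₂-y₁)² + (z₂-z₁)²]
  = √[(-3)² + 8² + 1²]
  = √[9 + 64 + 1]
  = √74
  ≈ 8.602

8.602


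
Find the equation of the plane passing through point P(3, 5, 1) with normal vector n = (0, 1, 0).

The plane through P with normal n = (a, b, c) satisfies n·(r - P) = 0,
i.e. ax + by + cz = a·x₀ + b·y₀ + c·z₀.
d = 0·3 + 1·5 + 0·1
  = 0 + 5 + 0
  = 5
Equation: y = 5

y = 5


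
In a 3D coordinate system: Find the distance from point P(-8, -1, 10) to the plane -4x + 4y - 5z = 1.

distance = |a·x₀ + b·y₀ + c·z₀ - d| / √(a² + b² + c²)
  = |(-4)·(-8) + 4·(-1) + (-5)·10 - 1| / √((-4)² + 4² + (-5)²)
  = |32 - 4 - 50 - 1| / √(16 + 16 + 25)
  = |-23| / √57
  = 23 / 7.55
  ≈ 3.046

3.046


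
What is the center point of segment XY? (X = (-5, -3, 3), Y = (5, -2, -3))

M = ((x₁+x₂)/2, (y₁+y₂)/2, (z₁+z₂)/2)
  = ((-5 + 5)/2, (-3 - 2)/2, (3 - 3)/2)
  = (0/2, -5/2, 0/2)
  = (0, -2.5, 0)

(0, -2.5, 0)


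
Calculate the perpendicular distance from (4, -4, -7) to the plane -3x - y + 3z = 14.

distance = |a·x₀ + b·y₀ + c·z₀ - d| / √(a² + b² + c²)
  = |(-3)·4 + (-1)·(-4) + 3·(-7) - 14| / √((-3)² + (-1)² + 3²)
  = |-12 + 4 - 21 - 14| / √(9 + 1 + 9)
  = |-43| / √19
  = 43 / 4.359
  ≈ 9.865

9.865


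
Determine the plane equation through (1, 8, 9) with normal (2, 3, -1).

The plane through P with normal n = (a, b, c) satisfies n·(r - P) = 0,
i.e. ax + by + cz = a·x₀ + b·y₀ + c·z₀.
d = 2·1 + 3·8 + (-1)·9
  = 2 + 24 - 9
  = 17
Equation: 2x + 3y - z = 17

2x + 3y - z = 17


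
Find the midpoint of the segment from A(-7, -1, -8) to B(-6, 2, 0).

M = ((x₁+x₂)/2, (y₁+y₂)/2, (z₁+z₂)/2)
  = ((-7 - 6)/2, (-1 + 2)/2, (-8 + 0)/2)
  = (-13/2, 1/2, -8/2)
  = (-6.5, 0.5, -4)

(-6.5, 0.5, -4)


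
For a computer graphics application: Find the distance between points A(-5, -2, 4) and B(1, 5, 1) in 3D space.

d = √[(x₂-x₁)² + (y₂-y₁)² + (z₂-z₁)²]
  = √[6² + 7² + (-3)²]
  = √[36 + 49 + 9]
  = √94
  ≈ 9.695

9.695


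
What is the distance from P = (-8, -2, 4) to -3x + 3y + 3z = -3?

distance = |a·x₀ + b·y₀ + c·z₀ - d| / √(a² + b² + c²)
  = |(-3)·(-8) + 3·(-2) + 3·4 - (-3)| / √((-3)² + 3² + 3²)
  = |24 - 6 + 12 + 3| / √(9 + 9 + 9)
  = |33| / √27
  = 33 / 5.196
  ≈ 6.351

6.351


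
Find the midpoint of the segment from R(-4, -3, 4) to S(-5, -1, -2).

M = ((x₁+x₂)/2, (y₁+y₂)/2, (z₁+z₂)/2)
  = ((-4 - 5)/2, (-3 - 1)/2, (4 - 2)/2)
  = (-9/2, -4/2, 2/2)
  = (-4.5, -2, 1)

(-4.5, -2, 1)


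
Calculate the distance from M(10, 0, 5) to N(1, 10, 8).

d = √[(x₂-x₁)² + (y₂-y₁)² + (z₂-z₁)²]
  = √[(-9)² + 10² + 3²]
  = √[81 + 100 + 9]
  = √190
  ≈ 13.78

13.78


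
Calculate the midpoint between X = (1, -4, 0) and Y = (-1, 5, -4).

M = ((x₁+x₂)/2, (y₁+y₂)/2, (z₁+z₂)/2)
  = ((1 - 1)/2, (-4 + 5)/2, (0 - 4)/2)
  = (0/2, 1/2, -4/2)
  = (0, 0.5, -2)

(0, 0.5, -2)


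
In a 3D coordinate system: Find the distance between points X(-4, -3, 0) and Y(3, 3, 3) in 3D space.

d = √[(x₂-x₁)² + (y₂-y₁)² + (z₂-z₁)²]
  = √[7² + 6² + 3²]
  = √[49 + 36 + 9]
  = √94
  ≈ 9.695

9.695


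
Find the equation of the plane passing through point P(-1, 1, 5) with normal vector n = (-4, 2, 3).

The plane through P with normal n = (a, b, c) satisfies n·(r - P) = 0,
i.e. ax + by + cz = a·x₀ + b·y₀ + c·z₀.
d = (-4)·(-1) + 2·1 + 3·5
  = 4 + 2 + 15
  = 21
Equation: -4x + 2y + 3z = 21

-4x + 2y + 3z = 21


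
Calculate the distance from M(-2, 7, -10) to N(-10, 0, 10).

d = √[(x₂-x₁)² + (y₂-y₁)² + (z₂-z₁)²]
  = √[(-8)² + (-7)² + 20²]
  = √[64 + 49 + 400]
  = √513
  ≈ 22.65

22.65


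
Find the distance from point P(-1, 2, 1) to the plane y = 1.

distance = |a·x₀ + b·y₀ + c·z₀ - d| / √(a² + b² + c²)
  = |0·(-1) + 1·2 + 0·1 - 1| / √(0² + 1² + 0²)
  = |0 + 2 + 0 - 1| / √(0 + 1 + 0)
  = |1| / √1
  = 1 / 1
  ≈ 1

1


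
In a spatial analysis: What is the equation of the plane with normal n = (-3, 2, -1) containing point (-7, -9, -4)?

The plane through P with normal n = (a, b, c) satisfies n·(r - P) = 0,
i.e. ax + by + cz = a·x₀ + b·y₀ + c·z₀.
d = (-3)·(-7) + 2·(-9) + (-1)·(-4)
  = 21 - 18 + 4
  = 7
Equation: -3x + 2y - z = 7

-3x + 2y - z = 7


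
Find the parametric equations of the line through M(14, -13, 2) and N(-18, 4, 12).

Direction vector d = N - M = (-18 - 14, 4 + 13, 12 - 2) = (-32, 17, 10)
Parametric form r = M + t·d:
x = 14 - 32t, y = -13 + 17t, z = 2 + 10t

x = 14 - 32t, y = -13 + 17t, z = 2 + 10t


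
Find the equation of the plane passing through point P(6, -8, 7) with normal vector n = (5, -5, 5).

The plane through P with normal n = (a, b, c) satisfies n·(r - P) = 0,
i.e. ax + by + cz = a·x₀ + b·y₀ + c·z₀.
d = 5·6 + (-5)·(-8) + 5·7
  = 30 + 40 + 35
  = 105
Equation: 5x - 5y + 5z = 105

5x - 5y + 5z = 105


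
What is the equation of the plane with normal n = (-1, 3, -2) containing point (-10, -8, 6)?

The plane through P with normal n = (a, b, c) satisfies n·(r - P) = 0,
i.e. ax + by + cz = a·x₀ + b·y₀ + c·z₀.
d = (-1)·(-10) + 3·(-8) + (-2)·6
  = 10 - 24 - 12
  = -26
Equation: -x + 3y - 2z = -26

-x + 3y - 2z = -26


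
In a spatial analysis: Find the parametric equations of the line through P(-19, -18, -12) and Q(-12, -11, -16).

Direction vector d = Q - P = (-12 + 19, -11 + 18, -16 + 12) = (7, 7, -4)
Parametric form r = P + t·d:
x = -19 + 7t, y = -18 + 7t, z = -12 - 4t

x = -19 + 7t, y = -18 + 7t, z = -12 - 4t


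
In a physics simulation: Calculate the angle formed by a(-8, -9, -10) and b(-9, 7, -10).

a·b = (-8)·(-9) + (-9)·7 + (-10)·(-10) = 72 - 63 + 100 = 109
|a| = √((-8)² + (-9)² + (-10)²) = √245 ≈ 15.65
|b| = √((-9)² + 7² + (-10)²) = √230 ≈ 15.17
cos θ = (a·b)/(|a||b|) = 109/(15.65·15.17) ≈ 0.4592
θ = arccos(0.4592) ≈ 62.67°

62.67°


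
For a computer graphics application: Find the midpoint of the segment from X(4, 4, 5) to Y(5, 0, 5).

M = ((x₁+x₂)/2, (y₁+y₂)/2, (z₁+z₂)/2)
  = ((4 + 5)/2, (4 + 0)/2, (5 + 5)/2)
  = (9/2, 4/2, 10/2)
  = (4.5, 2, 5)

(4.5, 2, 5)


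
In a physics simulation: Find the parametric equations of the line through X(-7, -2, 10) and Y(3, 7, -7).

Direction vector d = Y - X = (3 + 7, 7 + 2, -7 - 10) = (10, 9, -17)
Parametric form r = X + t·d:
x = -7 + 10t, y = -2 + 9t, z = 10 - 17t

x = -7 + 10t, y = -2 + 9t, z = 10 - 17t


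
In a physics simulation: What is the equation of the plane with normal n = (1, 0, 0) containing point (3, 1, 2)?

The plane through P with normal n = (a, b, c) satisfies n·(r - P) = 0,
i.e. ax + by + cz = a·x₀ + b·y₀ + c·z₀.
d = 1·3 + 0·1 + 0·2
  = 3 + 0 + 0
  = 3
Equation: x = 3

x = 3


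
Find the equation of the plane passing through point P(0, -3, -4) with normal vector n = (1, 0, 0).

The plane through P with normal n = (a, b, c) satisfies n·(r - P) = 0,
i.e. ax + by + cz = a·x₀ + b·y₀ + c·z₀.
d = 1·0 + 0·(-3) + 0·(-4)
  = 0 + 0 + 0
  = 0
Equation: x = 0

x = 0


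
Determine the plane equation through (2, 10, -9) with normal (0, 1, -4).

The plane through P with normal n = (a, b, c) satisfies n·(r - P) = 0,
i.e. ax + by + cz = a·x₀ + b·y₀ + c·z₀.
d = 0·2 + 1·10 + (-4)·(-9)
  = 0 + 10 + 36
  = 46
Equation: y - 4z = 46

y - 4z = 46


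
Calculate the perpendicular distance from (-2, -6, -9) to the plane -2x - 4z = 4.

distance = |a·x₀ + b·y₀ + c·z₀ - d| / √(a² + b² + c²)
  = |(-2)·(-2) + 0·(-6) + (-4)·(-9) - 4| / √((-2)² + 0² + (-4)²)
  = |4 + 0 + 36 - 4| / √(4 + 0 + 16)
  = |36| / √20
  = 36 / 4.472
  ≈ 8.05

8.05


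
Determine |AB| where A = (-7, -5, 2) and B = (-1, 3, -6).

d = √[(x₂-x₁)² + (y₂-y₁)² + (z₂-z₁)²]
  = √[6² + 8² + (-8)²]
  = √[36 + 64 + 64]
  = √164
  ≈ 12.81

12.81


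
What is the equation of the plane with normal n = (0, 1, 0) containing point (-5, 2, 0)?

The plane through P with normal n = (a, b, c) satisfies n·(r - P) = 0,
i.e. ax + by + cz = a·x₀ + b·y₀ + c·z₀.
d = 0·(-5) + 1·2 + 0·0
  = 0 + 2 + 0
  = 2
Equation: y = 2

y = 2


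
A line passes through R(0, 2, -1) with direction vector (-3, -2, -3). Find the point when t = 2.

P(t) = R + t·d
  = (0 + (-3)·2, 2 + (-2)·2, -1 + (-3)·2)
  = (0 - 6, 2 - 4, -1 - 6)
  = (-6, -2, -7)

(-6, -2, -7)


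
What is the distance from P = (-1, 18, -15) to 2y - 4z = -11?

distance = |a·x₀ + b·y₀ + c·z₀ - d| / √(a² + b² + c²)
  = |0·(-1) + 2·18 + (-4)·(-15) - (-11)| / √(0² + 2² + (-4)²)
  = |0 + 36 + 60 + 11| / √(0 + 4 + 16)
  = |107| / √20
  = 107 / 4.472
  ≈ 23.93

23.93


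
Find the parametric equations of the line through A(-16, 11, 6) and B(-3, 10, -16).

Direction vector d = B - A = (-3 + 16, 10 - 11, -16 - 6) = (13, -1, -22)
Parametric form r = A + t·d:
x = -16 + 13t, y = 11 - t, z = 6 - 22t

x = -16 + 13t, y = 11 - t, z = 6 - 22t


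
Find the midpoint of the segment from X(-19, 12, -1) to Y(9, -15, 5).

M = ((x₁+x₂)/2, (y₁+y₂)/2, (z₁+z₂)/2)
  = ((-19 + 9)/2, (12 - 15)/2, (-1 + 5)/2)
  = (-10/2, -3/2, 4/2)
  = (-5, -1.5, 2)

(-5, -1.5, 2)


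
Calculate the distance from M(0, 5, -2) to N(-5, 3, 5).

d = √[(x₂-x₁)² + (y₂-y₁)² + (z₂-z₁)²]
  = √[(-5)² + (-2)² + 7²]
  = √[25 + 4 + 49]
  = √78
  ≈ 8.832

8.832


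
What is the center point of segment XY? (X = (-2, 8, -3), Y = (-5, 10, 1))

M = ((x₁+x₂)/2, (y₁+y₂)/2, (z₁+z₂)/2)
  = ((-2 - 5)/2, (8 + 10)/2, (-3 + 1)/2)
  = (-7/2, 18/2, -2/2)
  = (-3.5, 9, -1)

(-3.5, 9, -1)


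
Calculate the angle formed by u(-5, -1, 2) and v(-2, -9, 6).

u·v = (-5)·(-2) + (-1)·(-9) + 2·6 = 10 + 9 + 12 = 31
|u| = √((-5)² + (-1)² + 2²) = √30 ≈ 5.477
|v| = √((-2)² + (-9)² + 6²) = √121 ≈ 11
cos θ = (u·v)/(|u||v|) = 31/(5.477·11) ≈ 0.5145
θ = arccos(0.5145) ≈ 59.03°

59.03°


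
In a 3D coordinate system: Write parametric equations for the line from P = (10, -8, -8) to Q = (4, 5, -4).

Direction vector d = Q - P = (4 - 10, 5 + 8, -4 + 8) = (-6, 13, 4)
Parametric form r = P + t·d:
x = 10 - 6t, y = -8 + 13t, z = -8 + 4t

x = 10 - 6t, y = -8 + 13t, z = -8 + 4t


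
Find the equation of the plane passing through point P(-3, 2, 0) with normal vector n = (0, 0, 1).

The plane through P with normal n = (a, b, c) satisfies n·(r - P) = 0,
i.e. ax + by + cz = a·x₀ + b·y₀ + c·z₀.
d = 0·(-3) + 0·2 + 1·0
  = 0 + 0 + 0
  = 0
Equation: z = 0

z = 0


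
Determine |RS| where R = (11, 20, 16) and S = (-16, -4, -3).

d = √[(x₂-x₁)² + (y₂-y₁)² + (z₂-z₁)²]
  = √[(-27)² + (-24)² + (-19)²]
  = √[729 + 576 + 361]
  = √1666
  ≈ 40.82

40.82


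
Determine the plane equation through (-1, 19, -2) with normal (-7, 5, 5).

The plane through P with normal n = (a, b, c) satisfies n·(r - P) = 0,
i.e. ax + by + cz = a·x₀ + b·y₀ + c·z₀.
d = (-7)·(-1) + 5·19 + 5·(-2)
  = 7 + 95 - 10
  = 92
Equation: -7x + 5y + 5z = 92

-7x + 5y + 5z = 92


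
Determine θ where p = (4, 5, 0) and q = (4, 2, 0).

p·q = 4·4 + 5·2 + 0·0 = 16 + 10 + 0 = 26
|p| = √(4² + 5² + 0²) = √41 ≈ 6.403
|q| = √(4² + 2² + 0²) = √20 ≈ 4.472
cos θ = (p·q)/(|p||q|) = 26/(6.403·4.472) ≈ 0.908
θ = arccos(0.908) ≈ 24.78°

24.78°


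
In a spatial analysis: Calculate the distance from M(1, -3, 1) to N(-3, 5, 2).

d = √[(x₂-x₁)² + (y₂-y₁)² + (z₂-z₁)²]
  = √[(-4)² + 8² + 1²]
  = √[16 + 64 + 1]
  = √81
  ≈ 9

9


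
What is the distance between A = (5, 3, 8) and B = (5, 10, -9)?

d = √[(x₂-x₁)² + (y₂-y₁)² + (z₂-z₁)²]
  = √[0² + 7² + (-17)²]
  = √[0 + 49 + 289]
  = √338
  ≈ 18.38

18.38


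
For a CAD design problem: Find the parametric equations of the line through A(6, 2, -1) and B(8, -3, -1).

Direction vector d = B - A = (8 - 6, -3 - 2, -1 + 1) = (2, -5, 0)
Parametric form r = A + t·d:
x = 6 + 2t, y = 2 - 5t, z = -1

x = 6 + 2t, y = 2 - 5t, z = -1


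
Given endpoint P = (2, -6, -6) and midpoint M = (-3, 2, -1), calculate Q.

Q = 2M - P
  = (2·(-3) - 2, 2·2 - (-6), 2·(-1) - (-6))
  = (-6 - 2, 4 + 6, -2 + 6)
  = (-8, 10, 4)

(-8, 10, 4)


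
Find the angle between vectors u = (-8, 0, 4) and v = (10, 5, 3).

u·v = (-8)·10 + 0·5 + 4·3 = -80 + 0 + 12 = -68
|u| = √((-8)² + 0² + 4²) = √80 ≈ 8.944
|v| = √(10² + 5² + 3²) = √134 ≈ 11.58
cos θ = (u·v)/(|u||v|) = -68/(8.944·11.58) ≈ -0.6568
θ = arccos(-0.6568) ≈ 131.1°

131.1°


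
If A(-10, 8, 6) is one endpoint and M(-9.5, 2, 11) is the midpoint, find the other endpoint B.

B = 2M - A
  = (2·(-9.5) - (-10), 2·2 - 8, 2·11 - 6)
  = (-19 + 10, 4 - 8, 22 - 6)
  = (-9, -4, 16)

(-9, -4, 16)


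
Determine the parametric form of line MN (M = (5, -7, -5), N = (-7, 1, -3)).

Direction vector d = N - M = (-7 - 5, 1 + 7, -3 + 5) = (-12, 8, 2)
Parametric form r = M + t·d:
x = 5 - 12t, y = -7 + 8t, z = -5 + 2t

x = 5 - 12t, y = -7 + 8t, z = -5 + 2t


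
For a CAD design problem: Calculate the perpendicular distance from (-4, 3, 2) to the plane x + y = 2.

distance = |a·x₀ + b·y₀ + c·z₀ - d| / √(a² + b² + c²)
  = |1·(-4) + 1·3 + 0·2 - 2| / √(1² + 1² + 0²)
  = |-4 + 3 + 0 - 2| / √(1 + 1 + 0)
  = |-3| / √2
  = 3 / 1.414
  ≈ 2.121

2.121


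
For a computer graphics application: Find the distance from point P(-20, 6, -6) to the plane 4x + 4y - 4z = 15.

distance = |a·x₀ + b·y₀ + c·z₀ - d| / √(a² + b² + c²)
  = |4·(-20) + 4·6 + (-4)·(-6) - 15| / √(4² + 4² + (-4)²)
  = |-80 + 24 + 24 - 15| / √(16 + 16 + 16)
  = |-47| / √48
  = 47 / 6.928
  ≈ 6.784

6.784


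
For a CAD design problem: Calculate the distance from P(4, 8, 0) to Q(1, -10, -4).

d = √[(x₂-x₁)² + (y₂-y₁)² + (z₂-z₁)²]
  = √[(-3)² + (-18)² + (-4)²]
  = √[9 + 324 + 16]
  = √349
  ≈ 18.68

18.68


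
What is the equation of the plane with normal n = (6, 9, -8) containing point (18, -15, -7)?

The plane through P with normal n = (a, b, c) satisfies n·(r - P) = 0,
i.e. ax + by + cz = a·x₀ + b·y₀ + c·z₀.
d = 6·18 + 9·(-15) + (-8)·(-7)
  = 108 - 135 + 56
  = 29
Equation: 6x + 9y - 8z = 29

6x + 9y - 8z = 29


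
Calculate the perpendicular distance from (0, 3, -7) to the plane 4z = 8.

distance = |a·x₀ + b·y₀ + c·z₀ - d| / √(a² + b² + c²)
  = |0·0 + 0·3 + 4·(-7) - 8| / √(0² + 0² + 4²)
  = |0 + 0 - 28 - 8| / √(0 + 0 + 16)
  = |-36| / √16
  = 36 / 4
  ≈ 9

9


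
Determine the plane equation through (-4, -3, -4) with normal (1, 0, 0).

The plane through P with normal n = (a, b, c) satisfies n·(r - P) = 0,
i.e. ax + by + cz = a·x₀ + b·y₀ + c·z₀.
d = 1·(-4) + 0·(-3) + 0·(-4)
  = -4 + 0 + 0
  = -4
Equation: x = -4

x = -4


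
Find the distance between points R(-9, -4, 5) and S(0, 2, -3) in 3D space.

d = √[(x₂-x₁)² + (y₂-y₁)² + (z₂-z₁)²]
  = √[9² + 6² + (-8)²]
  = √[81 + 36 + 64]
  = √181
  ≈ 13.45

13.45


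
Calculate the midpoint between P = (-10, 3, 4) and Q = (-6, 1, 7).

M = ((x₁+x₂)/2, (y₁+y₂)/2, (z₁+z₂)/2)
  = ((-10 - 6)/2, (3 + 1)/2, (4 + 7)/2)
  = (-16/2, 4/2, 11/2)
  = (-8, 2, 5.5)

(-8, 2, 5.5)


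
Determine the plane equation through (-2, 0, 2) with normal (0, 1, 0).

The plane through P with normal n = (a, b, c) satisfies n·(r - P) = 0,
i.e. ax + by + cz = a·x₀ + b·y₀ + c·z₀.
d = 0·(-2) + 1·0 + 0·2
  = 0 + 0 + 0
  = 0
Equation: y = 0

y = 0


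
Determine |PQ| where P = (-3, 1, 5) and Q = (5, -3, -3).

d = √[(x₂-x₁)² + (y₂-y₁)² + (z₂-z₁)²]
  = √[8² + (-4)² + (-8)²]
  = √[64 + 16 + 64]
  = √144
  ≈ 12

12


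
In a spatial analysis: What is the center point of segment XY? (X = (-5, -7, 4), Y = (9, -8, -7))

M = ((x₁+x₂)/2, (y₁+y₂)/2, (z₁+z₂)/2)
  = ((-5 + 9)/2, (-7 - 8)/2, (4 - 7)/2)
  = (4/2, -15/2, -3/2)
  = (2, -7.5, -1.5)

(2, -7.5, -1.5)


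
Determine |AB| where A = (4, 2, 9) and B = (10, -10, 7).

d = √[(x₂-x₁)² + (y₂-y₁)² + (z₂-z₁)²]
  = √[6² + (-12)² + (-2)²]
  = √[36 + 144 + 4]
  = √184
  ≈ 13.56

13.56


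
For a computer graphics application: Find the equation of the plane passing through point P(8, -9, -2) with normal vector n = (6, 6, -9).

The plane through P with normal n = (a, b, c) satisfies n·(r - P) = 0,
i.e. ax + by + cz = a·x₀ + b·y₀ + c·z₀.
d = 6·8 + 6·(-9) + (-9)·(-2)
  = 48 - 54 + 18
  = 12
Equation: 6x + 6y - 9z = 12

6x + 6y - 9z = 12


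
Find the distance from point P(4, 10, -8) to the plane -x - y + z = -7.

distance = |a·x₀ + b·y₀ + c·z₀ - d| / √(a² + b² + c²)
  = |(-1)·4 + (-1)·10 + 1·(-8) - (-7)| / √((-1)² + (-1)² + 1²)
  = |-4 - 10 - 8 + 7| / √(1 + 1 + 1)
  = |-15| / √3
  = 15 / 1.732
  ≈ 8.66

8.66


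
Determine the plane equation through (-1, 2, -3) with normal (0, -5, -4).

The plane through P with normal n = (a, b, c) satisfies n·(r - P) = 0,
i.e. ax + by + cz = a·x₀ + b·y₀ + c·z₀.
d = 0·(-1) + (-5)·2 + (-4)·(-3)
  = 0 - 10 + 12
  = 2
Equation: -5y - 4z = 2

-5y - 4z = 2


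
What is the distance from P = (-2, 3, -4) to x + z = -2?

distance = |a·x₀ + b·y₀ + c·z₀ - d| / √(a² + b² + c²)
  = |1·(-2) + 0·3 + 1·(-4) - (-2)| / √(1² + 0² + 1²)
  = |-2 + 0 - 4 + 2| / √(1 + 0 + 1)
  = |-4| / √2
  = 4 / 1.414
  ≈ 2.828

2.828


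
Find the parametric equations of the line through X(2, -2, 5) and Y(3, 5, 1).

Direction vector d = Y - X = (3 - 2, 5 + 2, 1 - 5) = (1, 7, -4)
Parametric form r = X + t·d:
x = 2 + t, y = -2 + 7t, z = 5 - 4t

x = 2 + t, y = -2 + 7t, z = 5 - 4t


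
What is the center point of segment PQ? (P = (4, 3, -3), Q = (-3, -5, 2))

M = ((x₁+x₂)/2, (y₁+y₂)/2, (z₁+z₂)/2)
  = ((4 - 3)/2, (3 - 5)/2, (-3 + 2)/2)
  = (1/2, -2/2, -1/2)
  = (0.5, -1, -0.5)

(0.5, -1, -0.5)


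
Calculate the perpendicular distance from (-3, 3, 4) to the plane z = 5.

distance = |a·x₀ + b·y₀ + c·z₀ - d| / √(a² + b² + c²)
  = |0·(-3) + 0·3 + 1·4 - 5| / √(0² + 0² + 1²)
  = |0 + 0 + 4 - 5| / √(0 + 0 + 1)
  = |-1| / √1
  = 1 / 1
  ≈ 1

1


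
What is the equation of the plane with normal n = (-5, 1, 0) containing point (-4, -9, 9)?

The plane through P with normal n = (a, b, c) satisfies n·(r - P) = 0,
i.e. ax + by + cz = a·x₀ + b·y₀ + c·z₀.
d = (-5)·(-4) + 1·(-9) + 0·9
  = 20 - 9 + 0
  = 11
Equation: -5x + y = 11

-5x + y = 11


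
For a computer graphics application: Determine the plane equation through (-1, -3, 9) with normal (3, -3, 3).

The plane through P with normal n = (a, b, c) satisfies n·(r - P) = 0,
i.e. ax + by + cz = a·x₀ + b·y₀ + c·z₀.
d = 3·(-1) + (-3)·(-3) + 3·9
  = -3 + 9 + 27
  = 33
Equation: 3x - 3y + 3z = 33

3x - 3y + 3z = 33


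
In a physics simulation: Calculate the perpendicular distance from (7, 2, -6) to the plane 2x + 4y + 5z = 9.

distance = |a·x₀ + b·y₀ + c·z₀ - d| / √(a² + b² + c²)
  = |2·7 + 4·2 + 5·(-6) - 9| / √(2² + 4² + 5²)
  = |14 + 8 - 30 - 9| / √(4 + 16 + 25)
  = |-17| / √45
  = 17 / 6.708
  ≈ 2.534

2.534


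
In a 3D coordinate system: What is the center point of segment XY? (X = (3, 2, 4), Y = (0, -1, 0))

M = ((x₁+x₂)/2, (y₁+y₂)/2, (z₁+z₂)/2)
  = ((3 + 0)/2, (2 - 1)/2, (4 + 0)/2)
  = (3/2, 1/2, 4/2)
  = (1.5, 0.5, 2)

(1.5, 0.5, 2)


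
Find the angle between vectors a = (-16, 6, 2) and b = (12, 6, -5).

a·b = (-16)·12 + 6·6 + 2·(-5) = -192 + 36 - 10 = -166
|a| = √((-16)² + 6² + 2²) = √296 ≈ 17.2
|b| = √(12² + 6² + (-5)²) = √205 ≈ 14.32
cos θ = (a·b)/(|a||b|) = -166/(17.2·14.32) ≈ -0.6739
θ = arccos(-0.6739) ≈ 132.4°

132.4°


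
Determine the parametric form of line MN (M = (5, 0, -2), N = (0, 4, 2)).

Direction vector d = N - M = (0 - 5, 4 + 0, 2 + 2) = (-5, 4, 4)
Parametric form r = M + t·d:
x = 5 - 5t, y = 0 + 4t, z = -2 + 4t

x = 5 - 5t, y = 0 + 4t, z = -2 + 4t


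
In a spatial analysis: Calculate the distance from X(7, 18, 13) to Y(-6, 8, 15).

d = √[(x₂-x₁)² + (y₂-y₁)² + (z₂-z₁)²]
  = √[(-13)² + (-10)² + 2²]
  = √[169 + 100 + 4]
  = √273
  ≈ 16.52

16.52


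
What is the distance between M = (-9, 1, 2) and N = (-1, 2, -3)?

d = √[(x₂-x₁)² + (y₂-y₁)² + (z₂-z₁)²]
  = √[8² + 1² + (-5)²]
  = √[64 + 1 + 25]
  = √90
  ≈ 9.487

9.487


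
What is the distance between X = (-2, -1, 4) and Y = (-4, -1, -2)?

d = √[(x₂-x₁)² + (y₂-y₁)² + (z₂-z₁)²]
  = √[(-2)² + 0² + (-6)²]
  = √[4 + 0 + 36]
  = √40
  ≈ 6.325

6.325


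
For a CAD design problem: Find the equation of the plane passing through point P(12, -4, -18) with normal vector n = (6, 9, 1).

The plane through P with normal n = (a, b, c) satisfies n·(r - P) = 0,
i.e. ax + by + cz = a·x₀ + b·y₀ + c·z₀.
d = 6·12 + 9·(-4) + 1·(-18)
  = 72 - 36 - 18
  = 18
Equation: 6x + 9y + z = 18

6x + 9y + z = 18


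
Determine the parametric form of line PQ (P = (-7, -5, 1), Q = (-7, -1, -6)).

Direction vector d = Q - P = (-7 + 7, -1 + 5, -6 - 1) = (0, 4, -7)
Parametric form r = P + t·d:
x = -7, y = -5 + 4t, z = 1 - 7t

x = -7, y = -5 + 4t, z = 1 - 7t


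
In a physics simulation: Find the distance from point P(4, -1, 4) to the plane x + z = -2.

distance = |a·x₀ + b·y₀ + c·z₀ - d| / √(a² + b² + c²)
  = |1·4 + 0·(-1) + 1·4 - (-2)| / √(1² + 0² + 1²)
  = |4 + 0 + 4 + 2| / √(1 + 0 + 1)
  = |10| / √2
  = 10 / 1.414
  ≈ 7.071

7.071


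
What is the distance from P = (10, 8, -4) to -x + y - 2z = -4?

distance = |a·x₀ + b·y₀ + c·z₀ - d| / √(a² + b² + c²)
  = |(-1)·10 + 1·8 + (-2)·(-4) - (-4)| / √((-1)² + 1² + (-2)²)
  = |-10 + 8 + 8 + 4| / √(1 + 1 + 4)
  = |10| / √6
  = 10 / 2.449
  ≈ 4.082

4.082


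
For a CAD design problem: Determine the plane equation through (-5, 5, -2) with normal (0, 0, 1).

The plane through P with normal n = (a, b, c) satisfies n·(r - P) = 0,
i.e. ax + by + cz = a·x₀ + b·y₀ + c·z₀.
d = 0·(-5) + 0·5 + 1·(-2)
  = 0 + 0 - 2
  = -2
Equation: z = -2

z = -2


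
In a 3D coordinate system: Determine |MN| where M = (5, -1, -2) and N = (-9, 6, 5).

d = √[(x₂-x₁)² + (y₂-y₁)² + (z₂-z₁)²]
  = √[(-14)² + 7² + 7²]
  = √[196 + 49 + 49]
  = √294
  ≈ 17.15

17.15


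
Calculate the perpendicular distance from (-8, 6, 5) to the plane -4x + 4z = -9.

distance = |a·x₀ + b·y₀ + c·z₀ - d| / √(a² + b² + c²)
  = |(-4)·(-8) + 0·6 + 4·5 - (-9)| / √((-4)² + 0² + 4²)
  = |32 + 0 + 20 + 9| / √(16 + 0 + 16)
  = |61| / √32
  = 61 / 5.657
  ≈ 10.78

10.78


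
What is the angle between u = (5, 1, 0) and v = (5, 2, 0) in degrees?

u·v = 5·5 + 1·2 + 0·0 = 25 + 2 + 0 = 27
|u| = √(5² + 1² + 0²) = √26 ≈ 5.099
|v| = √(5² + 2² + 0²) = √29 ≈ 5.385
cos θ = (u·v)/(|u||v|) = 27/(5.099·5.385) ≈ 0.9833
θ = arccos(0.9833) ≈ 10.49°

10.49°


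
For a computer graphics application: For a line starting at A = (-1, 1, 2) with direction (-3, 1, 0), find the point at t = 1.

P(t) = A + t·d
  = (-1 + (-3)·1, 1 + 1·1, 2 + 0·1)
  = (-1 - 3, 1 + 1, 2 + 0)
  = (-4, 2, 2)

(-4, 2, 2)


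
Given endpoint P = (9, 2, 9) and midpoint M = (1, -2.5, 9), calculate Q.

Q = 2M - P
  = (2·1 - 9, 2·(-2.5) - 2, 2·9 - 9)
  = (2 - 9, -5 - 2, 18 - 9)
  = (-7, -7, 9)

(-7, -7, 9)


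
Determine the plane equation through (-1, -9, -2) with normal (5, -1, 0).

The plane through P with normal n = (a, b, c) satisfies n·(r - P) = 0,
i.e. ax + by + cz = a·x₀ + b·y₀ + c·z₀.
d = 5·(-1) + (-1)·(-9) + 0·(-2)
  = -5 + 9 + 0
  = 4
Equation: 5x - y = 4

5x - y = 4


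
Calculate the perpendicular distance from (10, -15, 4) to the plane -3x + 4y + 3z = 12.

distance = |a·x₀ + b·y₀ + c·z₀ - d| / √(a² + b² + c²)
  = |(-3)·10 + 4·(-15) + 3·4 - 12| / √((-3)² + 4² + 3²)
  = |-30 - 60 + 12 - 12| / √(9 + 16 + 9)
  = |-90| / √34
  = 90 / 5.831
  ≈ 15.43

15.43


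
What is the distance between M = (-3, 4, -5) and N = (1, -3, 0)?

d = √[(x₂-x₁)² + (y₂-y₁)² + (z₂-z₁)²]
  = √[4² + (-7)² + 5²]
  = √[16 + 49 + 25]
  = √90
  ≈ 9.487

9.487


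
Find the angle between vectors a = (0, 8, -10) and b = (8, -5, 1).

a·b = 0·8 + 8·(-5) + (-10)·1 = 0 - 40 - 10 = -50
|a| = √(0² + 8² + (-10)²) = √164 ≈ 12.81
|b| = √(8² + (-5)² + 1²) = √90 ≈ 9.487
cos θ = (a·b)/(|a||b|) = -50/(12.81·9.487) ≈ -0.4116
θ = arccos(-0.4116) ≈ 114.3°

114.3°


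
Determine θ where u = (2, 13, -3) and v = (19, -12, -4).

u·v = 2·19 + 13·(-12) + (-3)·(-4) = 38 - 156 + 12 = -106
|u| = √(2² + 13² + (-3)²) = √182 ≈ 13.49
|v| = √(19² + (-12)² + (-4)²) = √521 ≈ 22.83
cos θ = (u·v)/(|u||v|) = -106/(13.49·22.83) ≈ -0.3442
θ = arccos(-0.3442) ≈ 110.1°

110.1°


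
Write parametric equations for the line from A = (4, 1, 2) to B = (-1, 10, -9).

Direction vector d = B - A = (-1 - 4, 10 - 1, -9 - 2) = (-5, 9, -11)
Parametric form r = A + t·d:
x = 4 - 5t, y = 1 + 9t, z = 2 - 11t

x = 4 - 5t, y = 1 + 9t, z = 2 - 11t


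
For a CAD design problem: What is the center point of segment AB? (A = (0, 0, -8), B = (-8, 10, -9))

M = ((x₁+x₂)/2, (y₁+y₂)/2, (z₁+z₂)/2)
  = ((0 - 8)/2, (0 + 10)/2, (-8 - 9)/2)
  = (-8/2, 10/2, -17/2)
  = (-4, 5, -8.5)

(-4, 5, -8.5)


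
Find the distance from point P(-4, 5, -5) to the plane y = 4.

distance = |a·x₀ + b·y₀ + c·z₀ - d| / √(a² + b² + c²)
  = |0·(-4) + 1·5 + 0·(-5) - 4| / √(0² + 1² + 0²)
  = |0 + 5 + 0 - 4| / √(0 + 1 + 0)
  = |1| / √1
  = 1 / 1
  ≈ 1

1


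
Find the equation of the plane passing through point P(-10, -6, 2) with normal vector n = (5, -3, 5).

The plane through P with normal n = (a, b, c) satisfies n·(r - P) = 0,
i.e. ax + by + cz = a·x₀ + b·y₀ + c·z₀.
d = 5·(-10) + (-3)·(-6) + 5·2
  = -50 + 18 + 10
  = -22
Equation: 5x - 3y + 5z = -22

5x - 3y + 5z = -22


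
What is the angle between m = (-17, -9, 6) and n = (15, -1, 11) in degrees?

m·n = (-17)·15 + (-9)·(-1) + 6·11 = -255 + 9 + 66 = -180
|m| = √((-17)² + (-9)² + 6²) = √406 ≈ 20.15
|n| = √(15² + (-1)² + 11²) = √347 ≈ 18.63
cos θ = (m·n)/(|m||n|) = -180/(20.15·18.63) ≈ -0.4796
θ = arccos(-0.4796) ≈ 118.7°

118.7°


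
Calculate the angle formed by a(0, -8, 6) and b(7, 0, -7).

a·b = 0·7 + (-8)·0 + 6·(-7) = 0 + 0 - 42 = -42
|a| = √(0² + (-8)² + 6²) = √100 ≈ 10
|b| = √(7² + 0² + (-7)²) = √98 ≈ 9.899
cos θ = (a·b)/(|a||b|) = -42/(10·9.899) ≈ -0.4243
θ = arccos(-0.4243) ≈ 115.1°

115.1°


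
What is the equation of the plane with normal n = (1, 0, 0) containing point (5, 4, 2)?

The plane through P with normal n = (a, b, c) satisfies n·(r - P) = 0,
i.e. ax + by + cz = a·x₀ + b·y₀ + c·z₀.
d = 1·5 + 0·4 + 0·2
  = 5 + 0 + 0
  = 5
Equation: x = 5

x = 5


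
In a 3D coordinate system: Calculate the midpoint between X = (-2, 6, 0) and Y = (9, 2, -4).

M = ((x₁+x₂)/2, (y₁+y₂)/2, (z₁+z₂)/2)
  = ((-2 + 9)/2, (6 + 2)/2, (0 - 4)/2)
  = (7/2, 8/2, -4/2)
  = (3.5, 4, -2)

(3.5, 4, -2)


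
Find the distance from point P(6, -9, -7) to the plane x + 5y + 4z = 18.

distance = |a·x₀ + b·y₀ + c·z₀ - d| / √(a² + b² + c²)
  = |1·6 + 5·(-9) + 4·(-7) - 18| / √(1² + 5² + 4²)
  = |6 - 45 - 28 - 18| / √(1 + 25 + 16)
  = |-85| / √42
  = 85 / 6.481
  ≈ 13.12

13.12


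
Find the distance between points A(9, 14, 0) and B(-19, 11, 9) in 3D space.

d = √[(x₂-x₁)² + (y₂-y₁)² + (z₂-z₁)²]
  = √[(-28)² + (-3)² + 9²]
  = √[784 + 9 + 81]
  = √874
  ≈ 29.56

29.56


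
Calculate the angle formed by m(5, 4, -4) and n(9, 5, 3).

m·n = 5·9 + 4·5 + (-4)·3 = 45 + 20 - 12 = 53
|m| = √(5² + 4² + (-4)²) = √57 ≈ 7.55
|n| = √(9² + 5² + 3²) = √115 ≈ 10.72
cos θ = (m·n)/(|m||n|) = 53/(7.55·10.72) ≈ 0.6546
θ = arccos(0.6546) ≈ 49.11°

49.11°


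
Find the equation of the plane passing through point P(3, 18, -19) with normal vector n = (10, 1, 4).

The plane through P with normal n = (a, b, c) satisfies n·(r - P) = 0,
i.e. ax + by + cz = a·x₀ + b·y₀ + c·z₀.
d = 10·3 + 1·18 + 4·(-19)
  = 30 + 18 - 76
  = -28
Equation: 10x + y + 4z = -28

10x + y + 4z = -28


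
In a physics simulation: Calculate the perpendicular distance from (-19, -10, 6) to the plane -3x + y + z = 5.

distance = |a·x₀ + b·y₀ + c·z₀ - d| / √(a² + b² + c²)
  = |(-3)·(-19) + 1·(-10) + 1·6 - 5| / √((-3)² + 1² + 1²)
  = |57 - 10 + 6 - 5| / √(9 + 1 + 1)
  = |48| / √11
  = 48 / 3.317
  ≈ 14.47

14.47


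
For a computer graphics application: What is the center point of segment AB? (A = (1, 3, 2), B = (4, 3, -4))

M = ((x₁+x₂)/2, (y₁+y₂)/2, (z₁+z₂)/2)
  = ((1 + 4)/2, (3 + 3)/2, (2 - 4)/2)
  = (5/2, 6/2, -2/2)
  = (2.5, 3, -1)

(2.5, 3, -1)


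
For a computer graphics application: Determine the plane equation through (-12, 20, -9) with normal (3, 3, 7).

The plane through P with normal n = (a, b, c) satisfies n·(r - P) = 0,
i.e. ax + by + cz = a·x₀ + b·y₀ + c·z₀.
d = 3·(-12) + 3·20 + 7·(-9)
  = -36 + 60 - 63
  = -39
Equation: 3x + 3y + 7z = -39

3x + 3y + 7z = -39


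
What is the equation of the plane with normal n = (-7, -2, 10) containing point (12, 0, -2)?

The plane through P with normal n = (a, b, c) satisfies n·(r - P) = 0,
i.e. ax + by + cz = a·x₀ + b·y₀ + c·z₀.
d = (-7)·12 + (-2)·0 + 10·(-2)
  = -84 + 0 - 20
  = -104
Equation: -7x - 2y + 10z = -104

-7x - 2y + 10z = -104


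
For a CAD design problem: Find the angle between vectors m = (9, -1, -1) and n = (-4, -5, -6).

m·n = 9·(-4) + (-1)·(-5) + (-1)·(-6) = -36 + 5 + 6 = -25
|m| = √(9² + (-1)² + (-1)²) = √83 ≈ 9.11
|n| = √((-4)² + (-5)² + (-6)²) = √77 ≈ 8.775
cos θ = (m·n)/(|m||n|) = -25/(9.11·8.775) ≈ -0.3127
θ = arccos(-0.3127) ≈ 108.2°

108.2°


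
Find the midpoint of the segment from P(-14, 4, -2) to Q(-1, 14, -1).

M = ((x₁+x₂)/2, (y₁+y₂)/2, (z₁+z₂)/2)
  = ((-14 - 1)/2, (4 + 14)/2, (-2 - 1)/2)
  = (-15/2, 18/2, -3/2)
  = (-7.5, 9, -1.5)

(-7.5, 9, -1.5)


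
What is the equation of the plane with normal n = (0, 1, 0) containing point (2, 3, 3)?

The plane through P with normal n = (a, b, c) satisfies n·(r - P) = 0,
i.e. ax + by + cz = a·x₀ + b·y₀ + c·z₀.
d = 0·2 + 1·3 + 0·3
  = 0 + 3 + 0
  = 3
Equation: y = 3

y = 3


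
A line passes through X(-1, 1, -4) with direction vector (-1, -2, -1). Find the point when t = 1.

P(t) = X + t·d
  = (-1 + (-1)·1, 1 + (-2)·1, -4 + (-1)·1)
  = (-1 - 1, 1 - 2, -4 - 1)
  = (-2, -1, -5)

(-2, -1, -5)


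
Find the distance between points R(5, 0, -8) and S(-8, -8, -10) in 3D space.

d = √[(x₂-x₁)² + (y₂-y₁)² + (z₂-z₁)²]
  = √[(-13)² + (-8)² + (-2)²]
  = √[169 + 64 + 4]
  = √237
  ≈ 15.39

15.39


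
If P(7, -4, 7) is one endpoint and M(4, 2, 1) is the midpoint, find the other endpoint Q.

Q = 2M - P
  = (2·4 - 7, 2·2 - (-4), 2·1 - 7)
  = (8 - 7, 4 + 4, 2 - 7)
  = (1, 8, -5)

(1, 8, -5)


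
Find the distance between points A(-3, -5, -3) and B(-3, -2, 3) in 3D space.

d = √[(x₂-x₁)² + (y₂-y₁)² + (z₂-z₁)²]
  = √[0² + 3² + 6²]
  = √[0 + 9 + 36]
  = √45
  ≈ 6.708

6.708
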